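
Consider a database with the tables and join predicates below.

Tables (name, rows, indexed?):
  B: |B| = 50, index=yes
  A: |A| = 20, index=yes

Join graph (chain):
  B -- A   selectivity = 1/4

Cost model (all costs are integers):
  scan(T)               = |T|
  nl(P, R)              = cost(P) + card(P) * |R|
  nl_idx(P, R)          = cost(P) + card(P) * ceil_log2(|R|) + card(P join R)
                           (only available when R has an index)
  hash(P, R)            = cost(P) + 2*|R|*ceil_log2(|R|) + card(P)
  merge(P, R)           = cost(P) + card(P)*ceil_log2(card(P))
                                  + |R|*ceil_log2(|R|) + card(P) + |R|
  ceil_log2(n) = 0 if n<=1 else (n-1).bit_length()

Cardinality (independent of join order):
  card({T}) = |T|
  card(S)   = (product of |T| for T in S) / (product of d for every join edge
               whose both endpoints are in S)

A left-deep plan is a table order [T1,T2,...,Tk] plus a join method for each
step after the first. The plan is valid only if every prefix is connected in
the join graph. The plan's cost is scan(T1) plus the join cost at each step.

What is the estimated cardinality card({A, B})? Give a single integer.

Tables in S: A(20), B(50)
Edges inside S: B-A(d=4)
numerator = 20 * 50 = 1000
denominator = 4 = 4
card(S) = 1000 / 4 = 250

250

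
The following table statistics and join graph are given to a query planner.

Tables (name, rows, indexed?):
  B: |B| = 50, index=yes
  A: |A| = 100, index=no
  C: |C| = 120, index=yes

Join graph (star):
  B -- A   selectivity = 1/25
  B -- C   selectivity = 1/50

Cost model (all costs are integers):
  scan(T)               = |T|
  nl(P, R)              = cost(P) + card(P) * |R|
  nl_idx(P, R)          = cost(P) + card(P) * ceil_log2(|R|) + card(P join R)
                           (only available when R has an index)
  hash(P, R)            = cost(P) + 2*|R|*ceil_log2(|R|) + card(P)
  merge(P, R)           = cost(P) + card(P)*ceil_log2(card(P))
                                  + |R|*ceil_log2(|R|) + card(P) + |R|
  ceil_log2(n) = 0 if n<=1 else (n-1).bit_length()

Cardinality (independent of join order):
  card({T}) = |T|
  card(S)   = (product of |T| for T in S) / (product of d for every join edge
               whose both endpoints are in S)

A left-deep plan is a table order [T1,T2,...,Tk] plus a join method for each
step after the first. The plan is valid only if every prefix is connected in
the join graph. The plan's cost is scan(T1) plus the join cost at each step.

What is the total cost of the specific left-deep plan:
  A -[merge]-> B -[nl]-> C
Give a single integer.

25250

step 1: scan A: cost=100, card=100
step 2: join B via merge
    card(P join B) = 100*50/(25) = 200
    cost = 100 + 100*7 + 50*6 + 100 + 50 = 1250
step 3: join C via nl
    card(P join C) = 200*120/(50) = 480
    cost = 1250 + 200*120 = 25250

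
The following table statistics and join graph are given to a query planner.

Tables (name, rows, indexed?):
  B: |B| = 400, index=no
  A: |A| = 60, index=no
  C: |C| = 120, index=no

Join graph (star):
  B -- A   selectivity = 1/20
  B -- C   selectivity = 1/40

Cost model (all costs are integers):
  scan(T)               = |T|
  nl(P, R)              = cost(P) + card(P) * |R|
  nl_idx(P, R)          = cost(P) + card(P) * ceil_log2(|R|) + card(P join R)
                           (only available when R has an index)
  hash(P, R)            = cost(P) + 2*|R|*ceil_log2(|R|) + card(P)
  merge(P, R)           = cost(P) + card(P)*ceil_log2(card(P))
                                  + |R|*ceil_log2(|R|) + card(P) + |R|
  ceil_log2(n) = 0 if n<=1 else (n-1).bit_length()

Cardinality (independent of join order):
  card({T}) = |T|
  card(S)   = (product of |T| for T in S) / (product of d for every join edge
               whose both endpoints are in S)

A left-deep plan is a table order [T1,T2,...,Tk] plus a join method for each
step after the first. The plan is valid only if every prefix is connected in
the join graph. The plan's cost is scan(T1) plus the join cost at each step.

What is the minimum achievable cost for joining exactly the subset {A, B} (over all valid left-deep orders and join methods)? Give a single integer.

Selinger DP over subsets of {A,B}:
  {B}: scan cost=400, card=400
  {A}: scan cost=60, card=60
  {AB}: card=1200; try (A,hash)→1520, (B,merge)→4480, (A,merge)→4820, (B,hash)→7320, (B,nl)→24060, (A,nl)→24400; best=1520 via (A,hash)

1520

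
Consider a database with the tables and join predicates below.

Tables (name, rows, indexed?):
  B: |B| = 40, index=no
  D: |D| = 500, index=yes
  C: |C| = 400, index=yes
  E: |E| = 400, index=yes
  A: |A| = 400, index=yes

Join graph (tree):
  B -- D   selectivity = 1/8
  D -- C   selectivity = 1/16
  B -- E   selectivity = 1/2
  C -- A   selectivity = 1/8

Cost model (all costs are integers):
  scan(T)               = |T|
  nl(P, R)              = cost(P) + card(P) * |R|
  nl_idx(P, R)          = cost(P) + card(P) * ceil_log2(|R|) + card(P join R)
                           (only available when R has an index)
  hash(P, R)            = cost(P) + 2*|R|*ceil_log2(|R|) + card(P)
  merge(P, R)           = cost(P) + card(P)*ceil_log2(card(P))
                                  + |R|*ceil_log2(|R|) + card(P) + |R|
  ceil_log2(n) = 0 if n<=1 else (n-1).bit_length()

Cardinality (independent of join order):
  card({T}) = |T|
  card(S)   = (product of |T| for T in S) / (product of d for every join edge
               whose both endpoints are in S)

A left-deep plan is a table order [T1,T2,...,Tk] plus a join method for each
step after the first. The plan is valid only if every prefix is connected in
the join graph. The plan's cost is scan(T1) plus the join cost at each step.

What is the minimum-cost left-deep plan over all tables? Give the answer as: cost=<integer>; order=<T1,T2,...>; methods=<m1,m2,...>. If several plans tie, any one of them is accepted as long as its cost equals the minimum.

cost=3213080; order=D,B,C,A,E; methods=hash,hash,hash,hash

Selinger DP (subsets sized 1..n):
  {B}: scan cost=40, card=40
  {D}: scan cost=500, card=500
  {C}: scan cost=400, card=400
  {E}: scan cost=400, card=400
  {A}: scan cost=400, card=400
  {BD}: card=2500; try (B,hash)→1480, (D,nl_idx)→2900, (D,merge)→5320, (B,merge)→5780, (D,hash)→9080, (D,nl)→20040 …(+1); best=1480 via (B,hash)
  {BE}: card=8000; try (B,hash)→1280, (E,merge)→4320, (B,merge)→4680, (E,hash)→7280, (E,nl_idx)→8400, (E,nl)→16040 …(+1); best=1280 via (B,hash)
  {CD}: card=12500; try (C,hash)→8200, (D,merge)→9400, (C,merge)→9500, (D,hash)→9800, (D,nl_idx)→16500, (C,nl_idx)→17500 …(+2); best=8200 via (C,hash)
  {AC}: card=20000; try (C,hash)→8000, (A,hash)→8000, (C,merge)→8400, (A,merge)→8400, (C,nl_idx)→24000, (A,nl_idx)→24000 …(+2); best=8000 via (C,hash)
  {BCD}: card=62500; try (C,hash)→11180, (B,hash)→21180, (C,merge)→37980, (C,nl_idx)→86480, (B,merge)→195980, (B,nl)→508200 …(+1); best=11180 via (C,hash)
  {BDE}: card=500000; try (E,hash)→11180, (D,hash)→18280, (E,merge)→37980, (D,merge)→118280, (E,nl_idx)→523980, (D,nl_idx)→573280 …(+2); best=11180 via (E,hash)
  {ACD}: card=625000; try (A,hash)→27900, (D,hash)→37000, (A,merge)→199700, (D,merge)→333000, (A,nl_idx)→745700, (D,nl_idx)→813000 …(+2); best=27900 via (A,hash)
  {BCDE}: card=12500000; try (E,hash)→80880, (C,hash)→518380, (E,merge)→1077680, (C,merge)→10015180, (E,nl_idx)→13073680, (C,nl_idx)→17011180 …(+2); best=80880 via (E,hash)
  {ABCD}: card=3125000; try (A,hash)→80880, (B,hash)→653380, (A,merge)→1077680, (A,nl_idx)→3698680, (B,merge)→13153180, (A,nl)→25011180 …(+1); best=80880 via (A,hash)
  {ABCDE}: card=625000000; try (E,hash)→3213080, (A,hash)→12588080, (E,merge)→71959880, (A,merge)→312584880, (E,nl_idx)→653205880, (A,nl_idx)→737580880 …(+2); best=3213080 via (E,hash)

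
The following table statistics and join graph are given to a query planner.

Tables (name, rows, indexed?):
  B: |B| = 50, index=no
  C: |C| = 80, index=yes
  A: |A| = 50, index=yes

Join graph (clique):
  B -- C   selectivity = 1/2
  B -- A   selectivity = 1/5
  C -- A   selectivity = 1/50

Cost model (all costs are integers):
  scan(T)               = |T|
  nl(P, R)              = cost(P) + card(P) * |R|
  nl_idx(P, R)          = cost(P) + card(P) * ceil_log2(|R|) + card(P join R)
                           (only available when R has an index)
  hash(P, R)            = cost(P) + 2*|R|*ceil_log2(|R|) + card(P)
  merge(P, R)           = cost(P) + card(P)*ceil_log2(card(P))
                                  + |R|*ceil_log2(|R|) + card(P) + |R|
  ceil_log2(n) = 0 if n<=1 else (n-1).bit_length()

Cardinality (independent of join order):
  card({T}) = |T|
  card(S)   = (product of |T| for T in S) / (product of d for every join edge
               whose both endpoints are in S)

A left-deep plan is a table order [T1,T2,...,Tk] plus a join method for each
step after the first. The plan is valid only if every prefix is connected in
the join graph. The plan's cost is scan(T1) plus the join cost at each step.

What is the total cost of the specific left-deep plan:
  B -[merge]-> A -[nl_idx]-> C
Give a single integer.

step 1: scan B: cost=50, card=50
step 2: join A via merge
    card(P join A) = 50*50/(5) = 500
    cost = 50 + 50*6 + 50*6 + 50 + 50 = 750
step 3: join C via nl_idx
    card(P join C) = 500*80/(2*50) = 400
    cost = 750 + 500*7 + 400 = 4650

4650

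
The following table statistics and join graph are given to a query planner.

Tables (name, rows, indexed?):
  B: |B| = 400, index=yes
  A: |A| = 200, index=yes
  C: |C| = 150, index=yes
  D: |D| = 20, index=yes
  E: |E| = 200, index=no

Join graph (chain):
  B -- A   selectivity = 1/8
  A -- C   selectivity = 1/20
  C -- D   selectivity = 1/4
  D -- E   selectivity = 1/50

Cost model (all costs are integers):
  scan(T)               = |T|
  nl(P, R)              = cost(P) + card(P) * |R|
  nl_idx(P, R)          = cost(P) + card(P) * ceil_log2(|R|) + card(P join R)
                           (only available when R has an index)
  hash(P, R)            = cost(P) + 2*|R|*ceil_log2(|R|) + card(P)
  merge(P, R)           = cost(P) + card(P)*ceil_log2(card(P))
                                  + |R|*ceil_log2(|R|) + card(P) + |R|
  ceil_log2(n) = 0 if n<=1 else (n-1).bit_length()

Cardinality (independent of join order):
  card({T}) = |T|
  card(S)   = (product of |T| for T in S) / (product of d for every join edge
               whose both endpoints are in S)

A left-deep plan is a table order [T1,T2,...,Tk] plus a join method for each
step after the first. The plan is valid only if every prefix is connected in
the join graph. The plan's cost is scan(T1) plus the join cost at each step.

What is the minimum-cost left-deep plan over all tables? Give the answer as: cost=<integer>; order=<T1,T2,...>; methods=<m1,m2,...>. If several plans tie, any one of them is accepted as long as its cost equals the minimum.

cost=45990; order=E,D,C,A,B; methods=hash,merge,hash,hash

Selinger DP (subsets sized 1..n):
  {B}: scan cost=400, card=400
  {A}: scan cost=200, card=200
  {C}: scan cost=150, card=150
  {D}: scan cost=20, card=20
  {E}: scan cost=200, card=200
  {AB}: card=10000; try (A,hash)→4000, (B,merge)→6000, (A,merge)→6200, (B,hash)→7600, (B,nl_idx)→12000, (A,nl_idx)→13600 …(+2); best=4000 via (A,hash)
  {AC}: card=1500; try (C,hash)→2800, (A,nl_idx)→2850, (C,nl_idx)→3300, (A,merge)→3300, (C,merge)→3350, (A,hash)→3500 …(+2); best=2800 via (C,hash)
  {CD}: card=750; try (D,hash)→500, (C,nl_idx)→930, (C,merge)→1490, (D,merge)→1620, (D,nl_idx)→1650, (C,hash)→2440 …(+2); best=500 via (D,hash)
  {DE}: card=80; try (D,hash)→600, (D,nl_idx)→1280, (E,merge)→1940, (D,merge)→2120, (E,hash)→3240, (E,nl)→4020 …(+1); best=600 via (D,hash)
  {ABC}: card=75000; try (B,hash)→11500, (C,hash)→16400, (B,merge)→24800, (B,nl_idx)→91300, (C,merge)→155350, (C,nl_idx)→159000 …(+2); best=11500 via (B,hash)
  {ACD}: card=7500; try (A,hash)→4450, (D,hash)→4500, (A,merge)→10550, (A,nl_idx)→14000, (D,nl_idx)→17800, (D,merge)→20920 …(+2); best=4450 via (A,hash)
  {CDE}: card=3000; try (C,merge)→2590, (C,hash)→3080, (C,nl_idx)→4240, (E,hash)→4450, (E,merge)→10550, (C,nl)→12600 …(+1); best=2590 via (C,merge)
  {ABCD}: card=375000; try (B,hash)→19150, (D,hash)→86700, (B,merge)→113450, (B,nl_idx)→446950, (D,nl_idx)→761500, (D,merge)→1361620 …(+2); best=19150 via (B,hash)
  {ACDE}: card=30000; try (A,hash)→8790, (E,hash)→15150, (A,merge)→43390, (A,nl_idx)→56590, (E,merge)→111250, (A,nl)→602590 …(+1); best=8790 via (A,hash)
  {ABCDE}: card=1500000; try (B,hash)→45990, (E,hash)→397350, (B,merge)→492790, (B,nl_idx)→1778790, (E,merge)→7520950, (B,nl)→12008790 …(+1); best=45990 via (B,hash)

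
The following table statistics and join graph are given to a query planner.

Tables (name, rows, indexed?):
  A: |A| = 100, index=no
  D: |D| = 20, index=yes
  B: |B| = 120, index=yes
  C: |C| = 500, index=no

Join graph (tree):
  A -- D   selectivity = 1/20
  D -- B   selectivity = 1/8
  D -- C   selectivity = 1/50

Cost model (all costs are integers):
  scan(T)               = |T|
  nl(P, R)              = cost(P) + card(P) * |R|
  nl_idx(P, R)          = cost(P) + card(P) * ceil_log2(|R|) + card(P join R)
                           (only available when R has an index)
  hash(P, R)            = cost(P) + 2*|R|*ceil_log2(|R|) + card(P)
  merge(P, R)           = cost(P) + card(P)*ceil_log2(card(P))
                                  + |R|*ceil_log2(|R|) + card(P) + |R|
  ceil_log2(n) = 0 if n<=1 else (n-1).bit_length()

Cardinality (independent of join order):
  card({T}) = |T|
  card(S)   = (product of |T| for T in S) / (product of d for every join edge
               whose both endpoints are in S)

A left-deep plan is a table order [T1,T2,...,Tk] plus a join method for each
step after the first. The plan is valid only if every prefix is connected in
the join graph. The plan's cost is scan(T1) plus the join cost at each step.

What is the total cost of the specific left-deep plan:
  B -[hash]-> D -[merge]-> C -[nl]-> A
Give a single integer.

step 1: scan B: cost=120, card=120
step 2: join D via hash
    card(P join D) = 120*20/(8) = 300
    cost = 120 + 2*20*5 + 120 = 440
step 3: join C via merge
    card(P join C) = 300*500/(50) = 3000
    cost = 440 + 300*9 + 500*9 + 300 + 500 = 8440
step 4: join A via nl
    card(P join A) = 3000*100/(20) = 15000
    cost = 8440 + 3000*100 = 308440

308440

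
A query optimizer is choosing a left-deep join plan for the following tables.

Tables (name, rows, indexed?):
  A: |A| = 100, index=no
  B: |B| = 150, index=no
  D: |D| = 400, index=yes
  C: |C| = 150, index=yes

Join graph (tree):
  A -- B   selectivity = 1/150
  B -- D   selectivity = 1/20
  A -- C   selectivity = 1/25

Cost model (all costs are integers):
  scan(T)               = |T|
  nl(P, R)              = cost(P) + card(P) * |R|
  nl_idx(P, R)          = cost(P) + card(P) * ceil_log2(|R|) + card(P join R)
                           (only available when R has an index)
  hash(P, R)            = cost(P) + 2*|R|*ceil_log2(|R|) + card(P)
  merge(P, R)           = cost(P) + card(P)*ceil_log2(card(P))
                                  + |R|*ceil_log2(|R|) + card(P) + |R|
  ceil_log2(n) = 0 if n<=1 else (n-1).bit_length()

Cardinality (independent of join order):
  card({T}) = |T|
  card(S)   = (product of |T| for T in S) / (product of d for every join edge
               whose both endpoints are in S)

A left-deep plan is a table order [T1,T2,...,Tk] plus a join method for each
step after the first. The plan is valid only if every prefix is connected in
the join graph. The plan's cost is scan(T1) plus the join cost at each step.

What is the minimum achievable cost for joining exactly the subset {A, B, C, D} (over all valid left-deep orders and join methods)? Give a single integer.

Selinger DP over subsets of {A,B,C,D}:
  {A}: scan cost=100, card=100
  {B}: scan cost=150, card=150
  {D}: scan cost=400, card=400
  {C}: scan cost=150, card=150
  {AB}: card=100; try (A,hash)→1700, (B,merge)→2250, (A,merge)→2300, (B,hash)→2600, (B,nl)→15100, (A,nl)→15150; best=1700 via (A,hash)
  {AC}: card=600; try (C,nl_idx)→1500, (A,hash)→1700, (C,merge)→2250, (A,merge)→2300, (C,hash)→2600, (C,nl)→15100 …(+1); best=1500 via (C,nl_idx)
  {BD}: card=3000; try (B,hash)→3200, (D,nl_idx)→4500, (D,merge)→5500, (B,merge)→5750, (D,hash)→7500, (D,nl)→60150 …(+1); best=3200 via (B,hash)
  {ABD}: card=2000; try (D,nl_idx)→4600, (D,merge)→6500, (A,hash)→7600, (D,hash)→9000, (D,nl)→41700, (A,merge)→43000 …(+1); best=4600 via (D,nl_idx)
  {ABC}: card=600; try (C,nl_idx)→3100, (C,merge)→3850, (C,hash)→4200, (B,hash)→4500, (B,merge)→9450, (C,nl)→16700 …(+1); best=3100 via (C,nl_idx)
  {ABCD}: card=12000; try (C,hash)→9000, (D,hash)→10900, (D,merge)→13700, (D,nl_idx)→20500, (C,merge)→29950, (C,nl_idx)→32600 …(+2); best=9000 via (C,hash)

9000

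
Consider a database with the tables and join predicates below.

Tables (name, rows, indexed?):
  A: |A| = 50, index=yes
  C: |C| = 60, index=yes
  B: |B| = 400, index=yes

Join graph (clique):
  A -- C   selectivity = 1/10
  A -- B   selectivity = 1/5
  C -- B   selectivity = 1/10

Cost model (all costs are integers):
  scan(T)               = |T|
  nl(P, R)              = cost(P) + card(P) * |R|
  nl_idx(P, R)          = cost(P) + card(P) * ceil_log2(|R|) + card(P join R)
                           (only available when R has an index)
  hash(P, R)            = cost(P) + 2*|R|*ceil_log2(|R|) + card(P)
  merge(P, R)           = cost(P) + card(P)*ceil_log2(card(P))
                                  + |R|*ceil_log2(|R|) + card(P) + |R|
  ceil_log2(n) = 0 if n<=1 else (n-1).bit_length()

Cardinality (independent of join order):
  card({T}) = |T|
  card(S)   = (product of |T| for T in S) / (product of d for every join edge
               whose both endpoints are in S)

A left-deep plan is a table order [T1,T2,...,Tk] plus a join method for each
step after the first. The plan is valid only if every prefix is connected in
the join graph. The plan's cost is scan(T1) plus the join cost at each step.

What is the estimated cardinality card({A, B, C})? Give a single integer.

Tables in S: A(50), B(400), C(60)
Edges inside S: A-C(d=10), A-B(d=5), C-B(d=10)
numerator = 50 * 400 * 60 = 1200000
denominator = 10 * 5 * 10 = 500
card(S) = 1200000 / 500 = 2400

2400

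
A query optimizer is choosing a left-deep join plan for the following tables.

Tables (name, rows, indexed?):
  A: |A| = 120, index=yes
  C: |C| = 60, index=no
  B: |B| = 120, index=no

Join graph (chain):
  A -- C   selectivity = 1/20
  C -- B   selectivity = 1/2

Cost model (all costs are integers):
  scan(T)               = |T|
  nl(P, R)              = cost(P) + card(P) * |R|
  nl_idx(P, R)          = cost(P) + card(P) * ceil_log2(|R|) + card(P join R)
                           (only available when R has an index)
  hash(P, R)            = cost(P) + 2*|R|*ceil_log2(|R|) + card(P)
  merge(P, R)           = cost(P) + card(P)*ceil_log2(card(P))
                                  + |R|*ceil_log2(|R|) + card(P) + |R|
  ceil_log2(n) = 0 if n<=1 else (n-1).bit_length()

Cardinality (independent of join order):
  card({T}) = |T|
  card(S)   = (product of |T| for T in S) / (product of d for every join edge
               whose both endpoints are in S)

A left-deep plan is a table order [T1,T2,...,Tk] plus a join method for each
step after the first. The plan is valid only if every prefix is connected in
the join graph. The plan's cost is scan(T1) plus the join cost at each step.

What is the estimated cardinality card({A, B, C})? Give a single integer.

Tables in S: A(120), B(120), C(60)
Edges inside S: A-C(d=20), C-B(d=2)
numerator = 120 * 120 * 60 = 864000
denominator = 20 * 2 = 40
card(S) = 864000 / 40 = 21600

21600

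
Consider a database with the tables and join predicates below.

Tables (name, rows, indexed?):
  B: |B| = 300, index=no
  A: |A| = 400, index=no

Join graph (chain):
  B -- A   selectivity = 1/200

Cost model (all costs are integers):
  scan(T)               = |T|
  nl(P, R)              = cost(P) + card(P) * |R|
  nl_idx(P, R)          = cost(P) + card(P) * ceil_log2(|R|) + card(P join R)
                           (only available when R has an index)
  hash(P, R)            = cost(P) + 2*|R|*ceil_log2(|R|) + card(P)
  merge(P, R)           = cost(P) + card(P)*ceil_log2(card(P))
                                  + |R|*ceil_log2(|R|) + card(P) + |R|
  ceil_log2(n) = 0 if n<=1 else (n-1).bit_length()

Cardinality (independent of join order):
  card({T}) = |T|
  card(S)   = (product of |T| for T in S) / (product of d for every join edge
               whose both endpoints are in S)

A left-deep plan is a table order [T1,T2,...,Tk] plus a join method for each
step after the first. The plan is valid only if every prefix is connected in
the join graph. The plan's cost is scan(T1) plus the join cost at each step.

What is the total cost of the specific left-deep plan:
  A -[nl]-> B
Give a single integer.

120400

step 1: scan A: cost=400, card=400
step 2: join B via nl
    card(P join B) = 400*300/(200) = 600
    cost = 400 + 400*300 = 120400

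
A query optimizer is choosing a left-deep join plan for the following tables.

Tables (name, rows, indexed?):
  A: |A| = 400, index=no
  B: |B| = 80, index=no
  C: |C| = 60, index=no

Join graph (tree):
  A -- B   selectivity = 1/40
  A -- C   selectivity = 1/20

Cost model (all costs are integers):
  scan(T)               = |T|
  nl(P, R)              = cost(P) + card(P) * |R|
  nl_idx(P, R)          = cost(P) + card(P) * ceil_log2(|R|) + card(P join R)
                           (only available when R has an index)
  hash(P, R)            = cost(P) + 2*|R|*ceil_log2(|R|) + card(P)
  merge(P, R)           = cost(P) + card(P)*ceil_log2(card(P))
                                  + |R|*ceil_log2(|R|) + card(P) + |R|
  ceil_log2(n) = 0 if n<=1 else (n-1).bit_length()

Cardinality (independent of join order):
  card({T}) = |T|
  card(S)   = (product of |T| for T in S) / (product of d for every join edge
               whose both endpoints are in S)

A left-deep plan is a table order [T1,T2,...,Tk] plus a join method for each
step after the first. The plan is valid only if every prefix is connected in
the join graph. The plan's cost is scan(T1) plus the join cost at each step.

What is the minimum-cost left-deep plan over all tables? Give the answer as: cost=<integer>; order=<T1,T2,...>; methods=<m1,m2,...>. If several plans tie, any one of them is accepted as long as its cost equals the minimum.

Selinger DP (subsets sized 1..n):
  {A}: scan cost=400, card=400
  {B}: scan cost=80, card=80
  {C}: scan cost=60, card=60
  {AB}: card=800; try (B,hash)→1920, (A,merge)→4720, (B,merge)→5040, (A,hash)→7360, (A,nl)→32080, (B,nl)→32400; best=1920 via (B,hash)
  {AC}: card=1200; try (C,hash)→1520, (A,merge)→4480, (C,merge)→4820, (A,hash)→7320, (A,nl)→24060, (C,nl)→24400; best=1520 via (C,hash)
  {ABC}: card=2400; try (C,hash)→3440, (B,hash)→3840, (C,merge)→11140, (B,merge)→16560, (C,nl)→49920, (B,nl)→97520; best=3440 via (C,hash)

cost=3440; order=A,B,C; methods=hash,hash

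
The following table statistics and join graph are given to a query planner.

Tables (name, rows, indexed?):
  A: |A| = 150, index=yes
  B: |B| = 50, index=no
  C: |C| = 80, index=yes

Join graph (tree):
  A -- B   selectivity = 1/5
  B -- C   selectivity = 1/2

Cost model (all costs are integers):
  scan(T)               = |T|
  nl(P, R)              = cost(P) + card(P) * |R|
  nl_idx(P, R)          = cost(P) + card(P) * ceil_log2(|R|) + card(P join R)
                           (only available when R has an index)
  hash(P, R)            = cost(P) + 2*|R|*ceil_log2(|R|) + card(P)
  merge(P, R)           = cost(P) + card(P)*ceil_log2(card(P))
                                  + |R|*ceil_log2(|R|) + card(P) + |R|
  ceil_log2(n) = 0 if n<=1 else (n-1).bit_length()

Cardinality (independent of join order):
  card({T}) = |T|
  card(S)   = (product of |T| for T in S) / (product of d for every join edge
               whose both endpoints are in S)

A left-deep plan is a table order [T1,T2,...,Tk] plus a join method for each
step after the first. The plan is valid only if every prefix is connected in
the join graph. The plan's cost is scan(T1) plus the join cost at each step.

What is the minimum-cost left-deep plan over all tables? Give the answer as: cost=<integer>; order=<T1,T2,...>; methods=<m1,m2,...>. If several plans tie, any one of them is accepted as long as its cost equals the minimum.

Selinger DP (subsets sized 1..n):
  {A}: scan cost=150, card=150
  {B}: scan cost=50, card=50
  {C}: scan cost=80, card=80
  {AB}: card=1500; try (B,hash)→900, (A,merge)→1750, (B,merge)→1850, (A,nl_idx)→1950, (A,hash)→2500, (A,nl)→7550 …(+1); best=900 via (B,hash)
  {BC}: card=2000; try (B,hash)→760, (C,merge)→1040, (B,merge)→1070, (C,hash)→1220, (C,nl_idx)→2400, (C,nl)→4050 …(+1); best=760 via (B,hash)
  {ABC}: card=60000; try (C,hash)→3520, (A,hash)→5160, (C,merge)→19540, (A,merge)→26110, (C,nl_idx)→71400, (A,nl_idx)→76760 …(+2); best=3520 via (C,hash)

cost=3520; order=A,B,C; methods=hash,hash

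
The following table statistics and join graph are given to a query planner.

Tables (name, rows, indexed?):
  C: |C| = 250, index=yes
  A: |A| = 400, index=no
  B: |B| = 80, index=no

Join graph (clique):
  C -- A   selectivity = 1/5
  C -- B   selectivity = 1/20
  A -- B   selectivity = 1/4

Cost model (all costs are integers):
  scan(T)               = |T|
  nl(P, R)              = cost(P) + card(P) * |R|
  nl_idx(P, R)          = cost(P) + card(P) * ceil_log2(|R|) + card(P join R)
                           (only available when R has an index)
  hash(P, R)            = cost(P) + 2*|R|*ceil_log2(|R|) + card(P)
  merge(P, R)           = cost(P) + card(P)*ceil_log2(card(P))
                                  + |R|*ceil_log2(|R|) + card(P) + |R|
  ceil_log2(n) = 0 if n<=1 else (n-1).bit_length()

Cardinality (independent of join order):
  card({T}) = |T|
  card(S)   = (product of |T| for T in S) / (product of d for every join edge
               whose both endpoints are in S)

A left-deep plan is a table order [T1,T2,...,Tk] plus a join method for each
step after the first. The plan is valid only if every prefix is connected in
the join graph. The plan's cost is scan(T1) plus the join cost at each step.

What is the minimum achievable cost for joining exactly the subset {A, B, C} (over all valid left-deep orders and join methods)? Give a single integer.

Selinger DP over subsets of {A,B,C}:
  {C}: scan cost=250, card=250
  {A}: scan cost=400, card=400
  {B}: scan cost=80, card=80
  {AC}: card=20000; try (C,hash)→4800, (A,merge)→6500, (C,merge)→6650, (A,hash)→7700, (C,nl_idx)→23600, (A,nl)→100250 …(+1); best=4800 via (C,hash)
  {BC}: card=1000; try (B,hash)→1620, (C,nl_idx)→1720, (C,merge)→2970, (B,merge)→3140, (C,hash)→4160, (C,nl)→20080 …(+1); best=1620 via (B,hash)
  {AB}: card=8000; try (B,hash)→1920, (A,merge)→4720, (B,merge)→5040, (A,hash)→7360, (A,nl)→32080, (B,nl)→32400; best=1920 via (B,hash)
  {ABC}: card=20000; try (A,hash)→9820, (C,hash)→13920, (A,merge)→16620, (B,hash)→25920, (C,nl_idx)→85920, (C,merge)→116170 …(+4); best=9820 via (A,hash)

9820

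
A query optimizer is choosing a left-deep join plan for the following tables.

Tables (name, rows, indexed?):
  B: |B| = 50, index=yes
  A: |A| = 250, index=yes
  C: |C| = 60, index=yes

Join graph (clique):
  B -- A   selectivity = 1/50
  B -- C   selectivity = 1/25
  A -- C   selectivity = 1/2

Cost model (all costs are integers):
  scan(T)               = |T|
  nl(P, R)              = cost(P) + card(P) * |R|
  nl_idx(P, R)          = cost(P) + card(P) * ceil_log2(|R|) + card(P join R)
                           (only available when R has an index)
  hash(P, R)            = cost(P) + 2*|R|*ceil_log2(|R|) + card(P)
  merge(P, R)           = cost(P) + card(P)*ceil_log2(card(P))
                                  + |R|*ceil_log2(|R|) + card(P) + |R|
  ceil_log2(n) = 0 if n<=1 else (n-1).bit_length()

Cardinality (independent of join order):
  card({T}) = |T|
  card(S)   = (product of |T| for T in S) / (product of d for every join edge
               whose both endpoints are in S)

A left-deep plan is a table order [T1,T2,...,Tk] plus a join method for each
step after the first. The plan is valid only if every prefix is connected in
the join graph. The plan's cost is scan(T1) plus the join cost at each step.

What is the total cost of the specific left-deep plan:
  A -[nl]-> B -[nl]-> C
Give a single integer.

step 1: scan A: cost=250, card=250
step 2: join B via nl
    card(P join B) = 250*50/(50) = 250
    cost = 250 + 250*50 = 12750
step 3: join C via nl
    card(P join C) = 250*60/(25*2) = 300
    cost = 12750 + 250*60 = 27750

27750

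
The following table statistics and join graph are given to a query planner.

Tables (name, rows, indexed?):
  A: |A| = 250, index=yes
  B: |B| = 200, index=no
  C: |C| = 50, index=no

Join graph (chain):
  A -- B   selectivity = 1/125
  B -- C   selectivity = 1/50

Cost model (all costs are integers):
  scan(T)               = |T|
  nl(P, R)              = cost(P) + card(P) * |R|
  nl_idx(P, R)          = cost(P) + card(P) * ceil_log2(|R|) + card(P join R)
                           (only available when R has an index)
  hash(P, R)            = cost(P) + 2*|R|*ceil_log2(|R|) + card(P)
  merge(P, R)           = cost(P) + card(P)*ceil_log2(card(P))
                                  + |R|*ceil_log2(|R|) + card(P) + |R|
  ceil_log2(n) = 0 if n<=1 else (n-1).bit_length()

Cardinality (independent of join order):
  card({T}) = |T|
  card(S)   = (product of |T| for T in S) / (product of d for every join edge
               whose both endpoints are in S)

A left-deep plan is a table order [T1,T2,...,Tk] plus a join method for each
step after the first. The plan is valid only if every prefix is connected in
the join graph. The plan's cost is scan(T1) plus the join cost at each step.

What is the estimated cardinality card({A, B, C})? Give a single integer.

Tables in S: A(250), B(200), C(50)
Edges inside S: A-B(d=125), B-C(d=50)
numerator = 250 * 200 * 50 = 2500000
denominator = 125 * 50 = 6250
card(S) = 2500000 / 6250 = 400

400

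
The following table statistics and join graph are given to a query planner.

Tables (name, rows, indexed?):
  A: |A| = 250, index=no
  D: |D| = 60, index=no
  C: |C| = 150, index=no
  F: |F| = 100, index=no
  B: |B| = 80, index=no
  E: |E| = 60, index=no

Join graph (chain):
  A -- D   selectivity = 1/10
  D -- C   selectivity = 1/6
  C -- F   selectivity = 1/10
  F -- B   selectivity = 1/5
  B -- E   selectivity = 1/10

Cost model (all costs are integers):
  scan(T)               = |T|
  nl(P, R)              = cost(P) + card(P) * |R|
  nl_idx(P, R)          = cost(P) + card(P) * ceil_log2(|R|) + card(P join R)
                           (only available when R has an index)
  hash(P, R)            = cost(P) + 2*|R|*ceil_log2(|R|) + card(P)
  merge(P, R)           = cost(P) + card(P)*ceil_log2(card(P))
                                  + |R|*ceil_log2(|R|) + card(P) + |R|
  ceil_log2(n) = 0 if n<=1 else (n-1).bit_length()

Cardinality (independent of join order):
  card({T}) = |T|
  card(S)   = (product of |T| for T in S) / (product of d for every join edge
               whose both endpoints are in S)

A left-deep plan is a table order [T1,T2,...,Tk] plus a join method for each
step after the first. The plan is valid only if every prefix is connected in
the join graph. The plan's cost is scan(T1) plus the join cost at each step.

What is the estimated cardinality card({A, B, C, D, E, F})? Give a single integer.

36000000

Tables in S: A(250), B(80), C(150), D(60), E(60), F(100)
Edges inside S: A-D(d=10), D-C(d=6), C-F(d=10), F-B(d=5), B-E(d=10)
numerator = 250 * 80 * 150 * 60 * 60 * 100 = 1080000000000
denominator = 10 * 6 * 10 * 5 * 10 = 30000
card(S) = 1080000000000 / 30000 = 36000000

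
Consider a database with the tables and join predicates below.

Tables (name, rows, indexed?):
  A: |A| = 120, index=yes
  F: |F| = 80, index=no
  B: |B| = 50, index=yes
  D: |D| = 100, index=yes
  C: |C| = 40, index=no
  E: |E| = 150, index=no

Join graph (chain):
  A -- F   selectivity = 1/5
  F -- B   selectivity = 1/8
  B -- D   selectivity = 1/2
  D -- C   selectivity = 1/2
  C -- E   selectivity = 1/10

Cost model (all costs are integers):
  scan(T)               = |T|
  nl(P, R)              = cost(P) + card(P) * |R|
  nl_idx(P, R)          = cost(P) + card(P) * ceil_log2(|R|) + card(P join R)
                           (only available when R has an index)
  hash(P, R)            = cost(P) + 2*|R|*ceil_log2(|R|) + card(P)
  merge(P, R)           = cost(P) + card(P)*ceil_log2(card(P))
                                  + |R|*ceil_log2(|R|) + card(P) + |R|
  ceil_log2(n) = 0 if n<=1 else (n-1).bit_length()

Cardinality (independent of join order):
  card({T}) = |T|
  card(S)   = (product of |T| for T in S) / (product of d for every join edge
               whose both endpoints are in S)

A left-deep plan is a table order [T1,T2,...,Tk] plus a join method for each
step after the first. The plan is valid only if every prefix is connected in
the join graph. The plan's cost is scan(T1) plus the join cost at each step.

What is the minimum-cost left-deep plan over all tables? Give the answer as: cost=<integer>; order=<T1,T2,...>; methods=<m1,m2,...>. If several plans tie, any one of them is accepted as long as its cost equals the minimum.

cost=8032220; order=F,B,D,C,E,A; methods=hash,hash,hash,hash,hash

Selinger DP (subsets sized 1..n):
  {A}: scan cost=120, card=120
  {F}: scan cost=80, card=80
  {B}: scan cost=50, card=50
  {D}: scan cost=100, card=100
  {C}: scan cost=40, card=40
  {E}: scan cost=150, card=150
  {AF}: card=1920; try (F,hash)→1360, (A,merge)→1680, (F,merge)→1720, (A,hash)→1840, (A,nl_idx)→2560, (A,nl)→9680 …(+1); best=1360 via (F,hash)
  {BF}: card=500; try (B,hash)→760, (F,merge)→1040, (B,nl_idx)→1060, (B,merge)→1070, (F,hash)→1220, (F,nl)→4050 …(+1); best=760 via (B,hash)
  {BD}: card=2500; try (B,hash)→800, (D,merge)→1200, (B,merge)→1250, (D,hash)→1500, (D,nl_idx)→2900, (B,nl_idx)→3200 …(+2); best=800 via (B,hash)
  {CD}: card=2000; try (C,hash)→680, (D,merge)→1120, (C,merge)→1180, (D,hash)→1480, (D,nl_idx)→2320, (D,nl)→4040 …(+1); best=680 via (C,hash)
  {CE}: card=600; try (C,hash)→780, (E,merge)→1670, (C,merge)→1780, (E,hash)→2480, (E,nl)→6040, (C,nl)→6150; best=780 via (C,hash)
  {ABF}: card=12000; try (A,hash)→2940, (B,hash)→3880, (A,merge)→6720, (A,nl_idx)→16260, (B,merge)→24750, (B,nl_idx)→24880 …(+2); best=2940 via (A,hash)
  {BDF}: card=25000; try (D,hash)→2660, (F,hash)→4420, (D,merge)→6560, (D,nl_idx)→29260, (F,merge)→33940, (D,nl)→50760 …(+1); best=2660 via (D,hash)
  {BCD}: card=50000; try (B,hash)→3280, (C,hash)→3780, (B,merge)→25030, (C,merge)→33580, (B,nl_idx)→62680, (B,nl)→100680 …(+1); best=3280 via (B,hash)
  {CDE}: card=30000; try (D,hash)→2780, (E,hash)→5080, (D,merge)→8180, (E,merge)→26030, (D,nl_idx)→34980, (D,nl)→60780 …(+1); best=2780 via (D,hash)
  {ABDF}: card=600000; try (D,hash)→16340, (A,hash)→29340, (D,merge)→183740, (A,merge)→403620, (D,nl_idx)→686940, (A,nl_idx)→777660 …(+2); best=16340 via (D,hash)
  {BCDF}: card=500000; try (C,hash)→28140, (F,hash)→54400, (C,merge)→402940, (F,merge)→853920, (C,nl)→1002660, (F,nl)→4003280; best=28140 via (C,hash)
  {BCDE}: card=750000; try (B,hash)→33380, (E,hash)→55680, (B,merge)→483130, (E,merge)→854630, (B,nl_idx)→932780, (B,nl)→1502780 …(+1); best=33380 via (B,hash)
  {ABCDF}: card=12000000; try (A,hash)→529820, (C,hash)→616820, (A,merge)→10029100, (C,merge)→12616620, (A,nl_idx)→15528140, (C,nl)→24016340 …(+1); best=529820 via (A,hash)
  {BCDEF}: card=7500000; try (E,hash)→530540, (F,hash)→784500, (E,merge)→10029490, (F,merge)→15784020, (F,nl)→60033380, (E,nl)→75028140; best=530540 via (E,hash)
  {ABCDEF}: card=180000000; try (A,hash)→8032220, (E,hash)→12532220, (A,merge)→180531500, (A,nl_idx)→233030540, (E,merge)→300531170, (A,nl)→900530540 …(+1); best=8032220 via (A,hash)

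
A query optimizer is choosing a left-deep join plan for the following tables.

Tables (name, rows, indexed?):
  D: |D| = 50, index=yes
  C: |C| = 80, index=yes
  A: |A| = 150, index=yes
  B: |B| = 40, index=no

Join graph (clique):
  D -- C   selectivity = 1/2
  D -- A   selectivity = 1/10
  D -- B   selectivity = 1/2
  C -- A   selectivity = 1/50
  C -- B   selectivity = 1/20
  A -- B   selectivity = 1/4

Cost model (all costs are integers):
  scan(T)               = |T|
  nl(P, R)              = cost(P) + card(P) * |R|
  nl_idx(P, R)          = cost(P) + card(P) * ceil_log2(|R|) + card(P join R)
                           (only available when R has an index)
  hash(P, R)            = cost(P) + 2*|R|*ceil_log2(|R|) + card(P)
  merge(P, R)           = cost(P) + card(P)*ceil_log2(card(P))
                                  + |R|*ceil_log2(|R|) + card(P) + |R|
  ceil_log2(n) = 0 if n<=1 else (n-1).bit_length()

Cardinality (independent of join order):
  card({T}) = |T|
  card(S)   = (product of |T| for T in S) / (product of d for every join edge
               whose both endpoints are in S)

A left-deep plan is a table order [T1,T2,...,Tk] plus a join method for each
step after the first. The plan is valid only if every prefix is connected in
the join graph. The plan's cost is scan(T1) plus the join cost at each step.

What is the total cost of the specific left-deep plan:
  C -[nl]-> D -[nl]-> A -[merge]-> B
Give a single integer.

step 1: scan C: cost=80, card=80
step 2: join D via nl
    card(P join D) = 80*50/(2) = 2000
    cost = 80 + 80*50 = 4080
step 3: join A via nl
    card(P join A) = 2000*150/(10*50) = 600
    cost = 4080 + 2000*150 = 304080
step 4: join B via merge
    card(P join B) = 600*40/(2*20*4) = 150
    cost = 304080 + 600*10 + 40*6 + 600 + 40 = 310960

310960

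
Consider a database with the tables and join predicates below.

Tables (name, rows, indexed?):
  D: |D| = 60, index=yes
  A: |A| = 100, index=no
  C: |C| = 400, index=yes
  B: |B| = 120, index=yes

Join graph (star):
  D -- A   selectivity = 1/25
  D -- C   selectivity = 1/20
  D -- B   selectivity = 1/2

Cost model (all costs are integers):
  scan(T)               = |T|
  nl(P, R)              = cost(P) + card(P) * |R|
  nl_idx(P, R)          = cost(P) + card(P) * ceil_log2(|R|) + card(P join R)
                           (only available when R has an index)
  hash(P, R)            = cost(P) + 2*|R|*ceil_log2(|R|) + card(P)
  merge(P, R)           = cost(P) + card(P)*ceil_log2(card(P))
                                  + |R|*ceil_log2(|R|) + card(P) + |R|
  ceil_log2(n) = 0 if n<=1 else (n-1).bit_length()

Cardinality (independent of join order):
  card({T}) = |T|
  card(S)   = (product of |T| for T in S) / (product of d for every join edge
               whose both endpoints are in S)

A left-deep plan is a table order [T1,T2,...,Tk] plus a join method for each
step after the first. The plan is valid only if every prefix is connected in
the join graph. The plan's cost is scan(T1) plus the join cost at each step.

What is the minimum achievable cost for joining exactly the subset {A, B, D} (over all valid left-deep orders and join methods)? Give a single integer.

2840

Selinger DP over subsets of {A,B,D}:
  {D}: scan cost=60, card=60
  {A}: scan cost=100, card=100
  {B}: scan cost=120, card=120
  {AD}: card=240; try (D,hash)→920, (D,nl_idx)→940, (A,merge)→1280, (D,merge)→1320, (A,hash)→1520, (A,nl)→6060 …(+1); best=920 via (D,hash)
  {BD}: card=3600; try (D,hash)→960, (B,merge)→1440, (D,merge)→1500, (B,hash)→1800, (B,nl_idx)→4080, (D,nl_idx)→4440 …(+2); best=960 via (D,hash)
  {ABD}: card=14400; try (B,hash)→2840, (B,merge)→4040, (A,hash)→5960, (B,nl_idx)→17000, (B,nl)→29720, (A,merge)→48560 …(+1); best=2840 via (B,hash)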